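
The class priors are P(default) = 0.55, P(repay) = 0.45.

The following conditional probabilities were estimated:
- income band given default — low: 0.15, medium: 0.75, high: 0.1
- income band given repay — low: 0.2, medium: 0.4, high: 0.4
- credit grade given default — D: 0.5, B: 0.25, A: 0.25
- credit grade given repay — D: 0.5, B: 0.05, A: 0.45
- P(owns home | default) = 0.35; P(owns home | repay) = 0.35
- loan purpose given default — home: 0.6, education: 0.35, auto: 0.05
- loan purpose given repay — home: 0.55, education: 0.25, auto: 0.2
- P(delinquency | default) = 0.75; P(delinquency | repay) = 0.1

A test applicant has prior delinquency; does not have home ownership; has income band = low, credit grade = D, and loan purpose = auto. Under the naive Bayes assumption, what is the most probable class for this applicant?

default: 0.55 × 0.15 × 0.5 × (1−0.35) × 0.05 × 0.75 = 0.00100546875
repay: 0.45 × 0.2 × 0.5 × (1−0.35) × 0.2 × 0.1 = 0.000585
Highest score → default.

default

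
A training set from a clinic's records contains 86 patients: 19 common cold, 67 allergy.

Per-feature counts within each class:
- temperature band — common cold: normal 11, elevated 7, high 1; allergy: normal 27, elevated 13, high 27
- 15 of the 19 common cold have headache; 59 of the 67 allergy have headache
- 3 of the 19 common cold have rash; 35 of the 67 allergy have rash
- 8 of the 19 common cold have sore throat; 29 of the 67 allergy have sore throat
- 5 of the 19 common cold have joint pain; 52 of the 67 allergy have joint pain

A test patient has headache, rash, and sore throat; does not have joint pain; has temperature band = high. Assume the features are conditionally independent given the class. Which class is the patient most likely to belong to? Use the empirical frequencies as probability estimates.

allergy

common cold: (19/86) × (1/19) × (15/19) × (3/19) × (8/19) × (14/19) ≈ 0.000449695
allergy: (67/86) × (27/67) × (59/67) × (35/67) × (29/67) × (15/67) ≈ 0.0139951
Highest score → allergy.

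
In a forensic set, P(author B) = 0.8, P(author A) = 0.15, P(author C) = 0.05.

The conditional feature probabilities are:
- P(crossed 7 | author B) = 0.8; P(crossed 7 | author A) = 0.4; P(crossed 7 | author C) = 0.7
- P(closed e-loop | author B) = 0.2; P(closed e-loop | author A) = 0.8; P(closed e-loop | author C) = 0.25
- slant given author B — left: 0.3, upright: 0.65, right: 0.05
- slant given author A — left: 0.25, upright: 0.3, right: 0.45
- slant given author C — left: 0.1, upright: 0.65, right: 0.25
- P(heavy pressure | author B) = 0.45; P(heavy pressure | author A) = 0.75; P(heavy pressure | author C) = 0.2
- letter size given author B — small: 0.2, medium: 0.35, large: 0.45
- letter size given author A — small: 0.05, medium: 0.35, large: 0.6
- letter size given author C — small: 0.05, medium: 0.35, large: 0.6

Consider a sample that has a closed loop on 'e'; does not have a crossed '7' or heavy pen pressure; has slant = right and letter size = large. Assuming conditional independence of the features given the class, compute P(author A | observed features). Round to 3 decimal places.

author B: 0.8 × (1−0.8) × 0.2 × 0.05 × (1−0.45) × 0.45 = 0.000396
author A: 0.15 × (1−0.4) × 0.8 × 0.45 × (1−0.75) × 0.6 = 0.00486
author C: 0.05 × (1−0.7) × 0.25 × 0.25 × (1−0.2) × 0.6 = 0.00045
P(author A | x) = 0.00486 / 0.005706 ≈ 0.852

0.852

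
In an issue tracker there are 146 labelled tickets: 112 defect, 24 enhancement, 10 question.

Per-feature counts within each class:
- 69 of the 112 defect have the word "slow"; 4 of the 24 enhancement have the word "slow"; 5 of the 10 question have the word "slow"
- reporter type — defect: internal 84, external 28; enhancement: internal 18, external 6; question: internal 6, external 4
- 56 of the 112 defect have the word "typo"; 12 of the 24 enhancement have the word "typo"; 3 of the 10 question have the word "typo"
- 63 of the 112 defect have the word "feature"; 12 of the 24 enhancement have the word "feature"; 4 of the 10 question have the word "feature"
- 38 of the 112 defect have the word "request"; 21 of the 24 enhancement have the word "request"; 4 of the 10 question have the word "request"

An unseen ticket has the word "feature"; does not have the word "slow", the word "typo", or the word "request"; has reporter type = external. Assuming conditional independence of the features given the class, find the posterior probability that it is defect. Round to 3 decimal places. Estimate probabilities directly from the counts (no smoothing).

defect: (112/146) × (43/112) × (28/112) × (56/112) × (63/112) × (74/112) ≈ 0.0136824
enhancement: (24/146) × (20/24) × (6/24) × (12/24) × (12/24) × (3/24) ≈ 0.00107021
question: (10/146) × (5/10) × (4/10) × (7/10) × (4/10) × (6/10) ≈ 0.00230137
P(defect | x) = 0.0136824 / 0.01705398 ≈ 0.802

0.802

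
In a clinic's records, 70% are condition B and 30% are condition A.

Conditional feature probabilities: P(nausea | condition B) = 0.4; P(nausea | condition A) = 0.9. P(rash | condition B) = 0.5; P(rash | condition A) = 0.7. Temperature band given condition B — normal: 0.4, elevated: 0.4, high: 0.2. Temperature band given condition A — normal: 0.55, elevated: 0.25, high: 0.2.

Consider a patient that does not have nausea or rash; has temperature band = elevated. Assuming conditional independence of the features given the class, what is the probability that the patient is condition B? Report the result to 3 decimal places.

condition B: 0.7 × (1−0.4) × (1−0.5) × 0.4 = 0.084
condition A: 0.3 × (1−0.9) × (1−0.7) × 0.25 = 0.00225
P(condition B | x) = 0.084 / 0.08625 ≈ 0.974

0.974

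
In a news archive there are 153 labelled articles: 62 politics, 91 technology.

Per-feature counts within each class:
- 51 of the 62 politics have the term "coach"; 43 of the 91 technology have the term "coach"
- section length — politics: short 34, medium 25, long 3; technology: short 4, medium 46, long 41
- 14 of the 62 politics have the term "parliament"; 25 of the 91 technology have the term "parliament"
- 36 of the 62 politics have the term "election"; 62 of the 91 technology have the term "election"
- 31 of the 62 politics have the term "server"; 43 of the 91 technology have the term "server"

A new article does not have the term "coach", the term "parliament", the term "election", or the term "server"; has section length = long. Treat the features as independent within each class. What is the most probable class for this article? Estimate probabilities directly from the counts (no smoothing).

politics: (62/153) × (11/62) × (3/62) × (48/62) × (26/62) × (31/62) ≈ 0.000564719
technology: (91/153) × (48/91) × (41/91) × (66/91) × (29/91) × (48/91) ≈ 0.0172326
Highest score → technology.

technology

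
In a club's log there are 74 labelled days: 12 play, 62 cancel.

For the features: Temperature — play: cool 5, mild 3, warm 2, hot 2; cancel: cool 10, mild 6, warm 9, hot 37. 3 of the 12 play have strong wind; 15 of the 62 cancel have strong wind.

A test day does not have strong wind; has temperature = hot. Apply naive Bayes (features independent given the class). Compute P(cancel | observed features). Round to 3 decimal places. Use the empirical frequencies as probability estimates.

0.949

play: (12/74) × (2/12) × (9/12) ≈ 0.0202703
cancel: (62/74) × (37/62) × (47/62) ≈ 0.379032
P(cancel | x) = 0.379032 / 0.3993023 ≈ 0.949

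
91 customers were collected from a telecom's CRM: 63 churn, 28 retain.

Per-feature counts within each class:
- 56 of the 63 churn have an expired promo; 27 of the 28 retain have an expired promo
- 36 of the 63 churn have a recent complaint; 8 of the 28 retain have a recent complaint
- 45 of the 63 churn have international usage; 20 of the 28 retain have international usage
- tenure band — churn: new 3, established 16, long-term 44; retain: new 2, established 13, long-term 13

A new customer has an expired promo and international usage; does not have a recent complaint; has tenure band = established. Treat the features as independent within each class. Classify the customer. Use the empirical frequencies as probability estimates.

churn: (63/91) × (56/63) × (27/63) × (45/63) × (16/63) ≈ 0.0478433
retain: (28/91) × (27/28) × (20/28) × (20/28) × (13/28) ≈ 0.0702832
Highest score → retain.

retain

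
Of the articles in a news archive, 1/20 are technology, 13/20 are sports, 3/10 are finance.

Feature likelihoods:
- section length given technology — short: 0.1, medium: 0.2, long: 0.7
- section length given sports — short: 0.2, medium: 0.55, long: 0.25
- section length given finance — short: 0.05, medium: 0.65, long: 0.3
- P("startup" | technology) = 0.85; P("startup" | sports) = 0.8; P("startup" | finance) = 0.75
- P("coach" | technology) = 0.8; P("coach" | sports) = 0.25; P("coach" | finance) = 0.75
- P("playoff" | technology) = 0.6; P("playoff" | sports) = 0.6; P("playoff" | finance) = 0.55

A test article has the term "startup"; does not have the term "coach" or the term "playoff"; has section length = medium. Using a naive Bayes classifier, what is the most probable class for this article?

technology: 0.05 × 0.2 × 0.85 × (1−0.8) × (1−0.6) = 0.00068
sports: 0.65 × 0.55 × 0.8 × (1−0.25) × (1−0.6) = 0.0858
finance: 0.3 × 0.65 × 0.75 × (1−0.75) × (1−0.55) = 0.016453125
Highest score → sports.

sports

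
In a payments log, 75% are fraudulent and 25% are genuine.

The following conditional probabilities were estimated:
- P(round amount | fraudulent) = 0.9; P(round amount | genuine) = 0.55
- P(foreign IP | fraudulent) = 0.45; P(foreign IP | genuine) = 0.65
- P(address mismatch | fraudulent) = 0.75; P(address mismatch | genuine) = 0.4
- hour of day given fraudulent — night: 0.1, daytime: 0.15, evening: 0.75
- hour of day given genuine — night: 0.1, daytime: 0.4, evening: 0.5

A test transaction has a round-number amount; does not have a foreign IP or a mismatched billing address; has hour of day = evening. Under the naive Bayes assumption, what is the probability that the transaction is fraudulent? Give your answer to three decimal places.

fraudulent: 0.75 × 0.9 × (1−0.45) × (1−0.75) × 0.75 = 0.069609375
genuine: 0.25 × 0.55 × (1−0.65) × (1−0.4) × 0.5 = 0.0144375
P(fraudulent | x) = 0.069609375 / 0.084046875 ≈ 0.828

0.828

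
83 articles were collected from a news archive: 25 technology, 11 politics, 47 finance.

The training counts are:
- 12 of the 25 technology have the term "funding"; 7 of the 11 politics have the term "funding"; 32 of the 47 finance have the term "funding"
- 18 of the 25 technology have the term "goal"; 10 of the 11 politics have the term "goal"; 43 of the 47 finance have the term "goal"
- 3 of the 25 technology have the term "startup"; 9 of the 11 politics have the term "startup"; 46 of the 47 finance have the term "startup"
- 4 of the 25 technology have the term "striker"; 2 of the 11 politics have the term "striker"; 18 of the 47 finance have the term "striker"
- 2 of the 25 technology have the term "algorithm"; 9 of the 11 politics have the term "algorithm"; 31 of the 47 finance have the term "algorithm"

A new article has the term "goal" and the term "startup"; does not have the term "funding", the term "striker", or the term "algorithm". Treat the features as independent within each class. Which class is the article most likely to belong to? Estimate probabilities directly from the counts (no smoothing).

technology: (25/83) × (13/25) × (18/25) × (3/25) × (21/25) × (23/25) ≈ 0.0104579
politics: (11/83) × (4/11) × (10/11) × (9/11) × (9/11) × (2/11) ≈ 0.00533244
finance: (47/83) × (15/47) × (43/47) × (46/47) × (29/47) × (16/47) ≈ 0.0339912
Highest score → finance.

finance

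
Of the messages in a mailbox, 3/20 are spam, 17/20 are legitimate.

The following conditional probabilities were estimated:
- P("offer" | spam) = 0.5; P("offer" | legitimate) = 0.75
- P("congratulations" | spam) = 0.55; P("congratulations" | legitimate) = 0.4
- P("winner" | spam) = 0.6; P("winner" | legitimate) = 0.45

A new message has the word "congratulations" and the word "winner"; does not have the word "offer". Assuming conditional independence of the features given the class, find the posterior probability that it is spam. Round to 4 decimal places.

spam: 0.15 × (1−0.5) × 0.55 × 0.6 = 0.02475
legitimate: 0.85 × (1−0.75) × 0.4 × 0.45 = 0.03825
P(spam | x) = 0.02475 / 0.063 ≈ 0.3929

0.3929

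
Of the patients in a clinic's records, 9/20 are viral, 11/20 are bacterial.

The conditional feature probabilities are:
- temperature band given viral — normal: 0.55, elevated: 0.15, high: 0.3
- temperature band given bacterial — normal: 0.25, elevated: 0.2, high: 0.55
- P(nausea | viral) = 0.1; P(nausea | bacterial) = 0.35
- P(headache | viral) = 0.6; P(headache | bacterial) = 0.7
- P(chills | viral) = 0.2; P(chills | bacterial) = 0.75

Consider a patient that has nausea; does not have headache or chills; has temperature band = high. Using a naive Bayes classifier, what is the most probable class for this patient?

bacterial

viral: 0.45 × 0.3 × 0.1 × (1−0.6) × (1−0.2) = 0.00432
bacterial: 0.55 × 0.55 × 0.35 × (1−0.7) × (1−0.75) = 0.007940625
Highest score → bacterial.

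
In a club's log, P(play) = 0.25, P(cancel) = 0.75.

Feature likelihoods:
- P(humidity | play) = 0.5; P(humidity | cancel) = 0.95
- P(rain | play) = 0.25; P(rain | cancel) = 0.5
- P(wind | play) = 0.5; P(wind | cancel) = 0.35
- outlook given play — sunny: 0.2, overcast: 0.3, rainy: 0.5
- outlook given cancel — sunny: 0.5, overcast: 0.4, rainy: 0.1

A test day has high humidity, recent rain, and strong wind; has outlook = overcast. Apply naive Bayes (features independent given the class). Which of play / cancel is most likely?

cancel

play: 0.25 × 0.5 × 0.25 × 0.5 × 0.3 = 0.0046875
cancel: 0.75 × 0.95 × 0.5 × 0.35 × 0.4 = 0.049875
Highest score → cancel.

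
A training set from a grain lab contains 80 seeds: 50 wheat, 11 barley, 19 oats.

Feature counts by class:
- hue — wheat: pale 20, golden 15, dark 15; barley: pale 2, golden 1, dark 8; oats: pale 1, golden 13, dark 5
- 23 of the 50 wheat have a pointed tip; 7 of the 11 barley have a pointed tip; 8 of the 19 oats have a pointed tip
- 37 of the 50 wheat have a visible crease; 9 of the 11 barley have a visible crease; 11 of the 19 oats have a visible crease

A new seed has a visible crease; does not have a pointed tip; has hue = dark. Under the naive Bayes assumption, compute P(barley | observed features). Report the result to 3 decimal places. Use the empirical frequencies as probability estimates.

wheat: (50/80) × (15/50) × (27/50) × (37/50) = 0.074925
barley: (11/80) × (8/11) × (4/11) × (9/11) ≈ 0.0297521
oats: (19/80) × (5/19) × (11/19) × (11/19) ≈ 0.0209488
P(barley | x) = 0.0297521 / 0.1256259 ≈ 0.237

0.237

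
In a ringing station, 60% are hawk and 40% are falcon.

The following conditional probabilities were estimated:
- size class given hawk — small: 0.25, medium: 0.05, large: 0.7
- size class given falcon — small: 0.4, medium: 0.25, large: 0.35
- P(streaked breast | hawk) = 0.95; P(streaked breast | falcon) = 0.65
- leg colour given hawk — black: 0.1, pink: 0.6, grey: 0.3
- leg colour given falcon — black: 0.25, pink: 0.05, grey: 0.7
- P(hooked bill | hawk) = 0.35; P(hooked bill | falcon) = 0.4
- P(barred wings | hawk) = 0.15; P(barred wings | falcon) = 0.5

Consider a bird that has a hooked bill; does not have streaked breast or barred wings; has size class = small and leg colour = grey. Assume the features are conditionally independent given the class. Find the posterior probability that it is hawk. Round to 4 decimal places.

hawk: 0.6 × 0.25 × (1−0.95) × 0.3 × 0.35 × (1−0.15) = 0.000669375
falcon: 0.4 × 0.4 × (1−0.65) × 0.7 × 0.4 × (1−0.5) = 0.00784
P(hawk | x) = 0.000669375 / 0.008509375 ≈ 0.0787

0.0787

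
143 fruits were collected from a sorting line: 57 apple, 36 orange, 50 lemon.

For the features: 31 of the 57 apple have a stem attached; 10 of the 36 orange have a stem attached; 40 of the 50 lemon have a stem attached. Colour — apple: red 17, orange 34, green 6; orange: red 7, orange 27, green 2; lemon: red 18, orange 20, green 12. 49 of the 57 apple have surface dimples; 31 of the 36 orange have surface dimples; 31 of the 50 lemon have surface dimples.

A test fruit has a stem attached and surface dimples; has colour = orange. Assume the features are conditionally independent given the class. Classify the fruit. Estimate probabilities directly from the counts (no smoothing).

apple: (57/143) × (31/57) × (34/57) × (49/57) ≈ 0.111161
orange: (36/143) × (10/36) × (27/36) × (31/36) ≈ 0.0451632
lemon: (50/143) × (40/50) × (20/50) × (31/50) ≈ 0.0693706
Highest score → apple.

apple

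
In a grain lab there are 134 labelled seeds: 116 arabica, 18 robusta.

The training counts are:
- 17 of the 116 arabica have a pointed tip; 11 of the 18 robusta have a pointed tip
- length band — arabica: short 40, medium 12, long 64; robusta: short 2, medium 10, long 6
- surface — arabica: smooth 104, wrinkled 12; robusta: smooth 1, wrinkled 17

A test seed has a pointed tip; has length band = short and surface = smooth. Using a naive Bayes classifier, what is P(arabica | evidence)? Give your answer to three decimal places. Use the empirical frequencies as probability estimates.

arabica: (116/134) × (17/116) × (40/116) × (104/116) ≈ 0.0392213
robusta: (18/134) × (11/18) × (2/18) × (1/18) ≈ 0.000506726
P(arabica | x) = 0.0392213 / 0.039728026 ≈ 0.987

0.987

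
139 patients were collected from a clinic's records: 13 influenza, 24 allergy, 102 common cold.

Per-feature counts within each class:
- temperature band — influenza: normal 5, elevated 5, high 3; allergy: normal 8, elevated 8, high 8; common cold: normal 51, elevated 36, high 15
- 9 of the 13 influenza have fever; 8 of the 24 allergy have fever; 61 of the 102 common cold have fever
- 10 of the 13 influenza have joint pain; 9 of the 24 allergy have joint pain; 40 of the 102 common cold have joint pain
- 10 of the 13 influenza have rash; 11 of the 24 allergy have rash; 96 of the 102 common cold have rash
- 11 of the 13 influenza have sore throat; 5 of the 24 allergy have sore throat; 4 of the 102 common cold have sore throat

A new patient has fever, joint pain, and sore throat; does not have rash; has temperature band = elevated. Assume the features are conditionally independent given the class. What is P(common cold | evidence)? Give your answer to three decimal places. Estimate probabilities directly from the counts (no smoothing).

0.030

influenza: (13/139) × (5/13) × (9/13) × (10/13) × (3/13) × (11/13) ≈ 0.00374057
allergy: (24/139) × (8/24) × (8/24) × (9/24) × (13/24) × (5/24) ≈ 0.000811851
common cold: (102/139) × (36/102) × (61/102) × (40/102) × (6/102) × (4/102) ≈ 0.000140116
P(common cold | x) = 0.000140116 / 0.004692537 ≈ 0.030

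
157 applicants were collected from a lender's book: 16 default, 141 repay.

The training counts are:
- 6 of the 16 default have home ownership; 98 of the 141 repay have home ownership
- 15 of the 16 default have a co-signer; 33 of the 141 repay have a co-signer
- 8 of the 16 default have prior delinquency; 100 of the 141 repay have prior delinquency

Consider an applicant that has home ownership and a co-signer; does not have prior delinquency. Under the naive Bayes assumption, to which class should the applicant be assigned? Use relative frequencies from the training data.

repay

default: (16/157) × (6/16) × (15/16) × (8/16) ≈ 0.017914
repay: (141/157) × (98/141) × (33/141) × (41/141) ≈ 0.0424801
Highest score → repay.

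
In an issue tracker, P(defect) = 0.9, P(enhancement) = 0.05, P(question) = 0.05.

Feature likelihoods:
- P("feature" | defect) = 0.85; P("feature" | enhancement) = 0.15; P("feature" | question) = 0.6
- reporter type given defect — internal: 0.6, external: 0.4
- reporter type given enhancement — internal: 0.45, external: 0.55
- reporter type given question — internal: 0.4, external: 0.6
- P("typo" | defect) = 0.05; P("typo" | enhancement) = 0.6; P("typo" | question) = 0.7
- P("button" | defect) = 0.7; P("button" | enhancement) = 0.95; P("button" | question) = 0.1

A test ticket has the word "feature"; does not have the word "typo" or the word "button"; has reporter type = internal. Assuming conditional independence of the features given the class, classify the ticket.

defect: 0.9 × 0.85 × 0.6 × (1−0.05) × (1−0.7) = 0.130815
enhancement: 0.05 × 0.15 × 0.45 × (1−0.6) × (1−0.95) = 0.0000675
question: 0.05 × 0.6 × 0.4 × (1−0.7) × (1−0.1) = 0.00324
Highest score → defect.

defect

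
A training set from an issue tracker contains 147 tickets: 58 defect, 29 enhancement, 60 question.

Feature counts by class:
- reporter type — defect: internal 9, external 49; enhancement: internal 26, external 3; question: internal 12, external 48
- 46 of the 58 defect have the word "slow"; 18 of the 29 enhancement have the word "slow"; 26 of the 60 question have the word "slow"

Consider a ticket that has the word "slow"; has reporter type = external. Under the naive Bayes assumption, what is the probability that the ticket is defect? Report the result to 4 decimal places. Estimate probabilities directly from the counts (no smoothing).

defect: (58/147) × (49/58) × (46/58) ≈ 0.264368
enhancement: (29/147) × (3/29) × (18/29) ≈ 0.0126671
question: (60/147) × (48/60) × (26/60) ≈ 0.141497
P(defect | x) = 0.264368 / 0.4185321 ≈ 0.6317

0.6317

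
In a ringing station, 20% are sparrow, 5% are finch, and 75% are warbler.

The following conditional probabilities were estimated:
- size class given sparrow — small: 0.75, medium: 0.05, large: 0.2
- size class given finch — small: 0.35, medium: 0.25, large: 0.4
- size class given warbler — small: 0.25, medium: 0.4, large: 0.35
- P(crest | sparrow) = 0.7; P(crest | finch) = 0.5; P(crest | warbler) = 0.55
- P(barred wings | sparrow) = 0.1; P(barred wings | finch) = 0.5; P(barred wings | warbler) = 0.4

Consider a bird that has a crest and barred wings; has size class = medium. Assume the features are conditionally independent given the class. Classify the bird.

warbler

sparrow: 0.2 × 0.05 × 0.7 × 0.1 = 0.0007
finch: 0.05 × 0.25 × 0.5 × 0.5 = 0.003125
warbler: 0.75 × 0.4 × 0.55 × 0.4 = 0.066
Highest score → warbler.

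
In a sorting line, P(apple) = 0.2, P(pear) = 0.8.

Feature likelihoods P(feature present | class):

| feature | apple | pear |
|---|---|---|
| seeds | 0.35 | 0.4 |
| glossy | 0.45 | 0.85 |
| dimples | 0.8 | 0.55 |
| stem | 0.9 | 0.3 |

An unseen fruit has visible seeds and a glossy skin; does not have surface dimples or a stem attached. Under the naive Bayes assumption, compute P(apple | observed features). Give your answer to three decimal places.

apple: 0.2 × 0.35 × 0.45 × (1−0.8) × (1−0.9) = 0.00063
pear: 0.8 × 0.4 × 0.85 × (1−0.55) × (1−0.3) = 0.08568
P(apple | x) = 0.00063 / 0.08631 ≈ 0.007

0.007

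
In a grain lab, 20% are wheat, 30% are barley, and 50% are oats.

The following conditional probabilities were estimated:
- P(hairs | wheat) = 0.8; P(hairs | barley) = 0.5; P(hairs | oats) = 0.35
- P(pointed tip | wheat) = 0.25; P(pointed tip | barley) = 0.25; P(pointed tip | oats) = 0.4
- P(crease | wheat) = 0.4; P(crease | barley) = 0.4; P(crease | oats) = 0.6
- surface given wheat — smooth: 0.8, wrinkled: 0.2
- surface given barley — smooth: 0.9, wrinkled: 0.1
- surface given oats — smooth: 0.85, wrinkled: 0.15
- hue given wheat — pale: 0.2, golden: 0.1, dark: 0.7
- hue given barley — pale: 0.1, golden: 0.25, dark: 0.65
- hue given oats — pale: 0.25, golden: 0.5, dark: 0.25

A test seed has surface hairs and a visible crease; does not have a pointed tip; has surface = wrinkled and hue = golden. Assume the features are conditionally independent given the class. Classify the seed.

oats

wheat: 0.2 × 0.8 × (1−0.25) × 0.4 × 0.2 × 0.1 = 0.00096
barley: 0.3 × 0.5 × (1−0.25) × 0.4 × 0.1 × 0.25 = 0.001125
oats: 0.5 × 0.35 × (1−0.4) × 0.6 × 0.15 × 0.5 = 0.004725
Highest score → oats.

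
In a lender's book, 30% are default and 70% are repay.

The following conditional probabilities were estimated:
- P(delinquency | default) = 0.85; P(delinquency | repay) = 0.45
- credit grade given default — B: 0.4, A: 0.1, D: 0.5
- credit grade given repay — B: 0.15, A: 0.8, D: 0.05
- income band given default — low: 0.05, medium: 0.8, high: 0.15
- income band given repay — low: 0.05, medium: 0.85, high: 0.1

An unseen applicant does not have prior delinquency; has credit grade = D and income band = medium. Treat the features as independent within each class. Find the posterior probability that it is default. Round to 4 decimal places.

default: 0.3 × (1−0.85) × 0.5 × 0.8 = 0.018
repay: 0.7 × (1−0.45) × 0.05 × 0.85 = 0.0163625
P(default | x) = 0.018 / 0.0343625 ≈ 0.5238

0.5238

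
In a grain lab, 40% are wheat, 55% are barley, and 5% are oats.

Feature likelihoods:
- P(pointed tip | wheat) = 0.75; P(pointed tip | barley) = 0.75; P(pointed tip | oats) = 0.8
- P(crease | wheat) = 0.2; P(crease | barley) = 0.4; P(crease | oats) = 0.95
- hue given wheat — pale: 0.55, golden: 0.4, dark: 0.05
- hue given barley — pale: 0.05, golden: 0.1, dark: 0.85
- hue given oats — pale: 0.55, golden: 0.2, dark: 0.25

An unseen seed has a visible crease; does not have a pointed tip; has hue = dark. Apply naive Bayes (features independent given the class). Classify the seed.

wheat: 0.4 × (1−0.75) × 0.2 × 0.05 = 0.001
barley: 0.55 × (1−0.75) × 0.4 × 0.85 = 0.04675
oats: 0.05 × (1−0.8) × 0.95 × 0.25 = 0.002375
Highest score → barley.

barley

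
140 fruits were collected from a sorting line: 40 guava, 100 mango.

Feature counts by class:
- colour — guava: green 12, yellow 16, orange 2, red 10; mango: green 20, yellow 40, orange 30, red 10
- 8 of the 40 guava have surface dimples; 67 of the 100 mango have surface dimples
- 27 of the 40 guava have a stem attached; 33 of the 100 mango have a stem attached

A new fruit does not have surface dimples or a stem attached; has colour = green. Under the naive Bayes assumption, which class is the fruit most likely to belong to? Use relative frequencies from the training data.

guava: (40/140) × (12/40) × (32/40) × (13/40) ≈ 0.0222857
mango: (100/140) × (20/100) × (33/100) × (67/100) ≈ 0.0315857
Highest score → mango.

mango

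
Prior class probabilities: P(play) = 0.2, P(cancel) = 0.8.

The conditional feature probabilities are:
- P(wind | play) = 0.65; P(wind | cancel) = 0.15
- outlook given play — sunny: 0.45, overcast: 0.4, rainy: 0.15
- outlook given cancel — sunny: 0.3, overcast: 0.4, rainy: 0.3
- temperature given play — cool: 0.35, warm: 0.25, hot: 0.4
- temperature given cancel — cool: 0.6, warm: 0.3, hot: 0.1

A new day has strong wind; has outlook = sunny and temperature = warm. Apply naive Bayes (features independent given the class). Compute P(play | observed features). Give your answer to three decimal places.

play: 0.2 × 0.65 × 0.45 × 0.25 = 0.014625
cancel: 0.8 × 0.15 × 0.3 × 0.3 = 0.0108
P(play | x) = 0.014625 / 0.025425 ≈ 0.575

0.575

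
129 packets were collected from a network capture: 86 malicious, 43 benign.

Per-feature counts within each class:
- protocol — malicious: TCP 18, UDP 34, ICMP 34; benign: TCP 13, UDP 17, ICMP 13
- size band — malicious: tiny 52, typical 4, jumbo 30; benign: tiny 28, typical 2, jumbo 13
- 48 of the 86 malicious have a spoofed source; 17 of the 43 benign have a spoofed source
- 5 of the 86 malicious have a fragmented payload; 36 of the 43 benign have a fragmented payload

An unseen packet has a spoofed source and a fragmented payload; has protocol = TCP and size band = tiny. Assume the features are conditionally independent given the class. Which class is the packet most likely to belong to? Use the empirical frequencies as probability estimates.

malicious: (86/129) × (18/86) × (52/86) × (48/86) × (5/86) ≈ 0.0027378
benign: (43/129) × (13/43) × (28/43) × (17/43) × (36/43) ≈ 0.0217199
Highest score → benign.

benign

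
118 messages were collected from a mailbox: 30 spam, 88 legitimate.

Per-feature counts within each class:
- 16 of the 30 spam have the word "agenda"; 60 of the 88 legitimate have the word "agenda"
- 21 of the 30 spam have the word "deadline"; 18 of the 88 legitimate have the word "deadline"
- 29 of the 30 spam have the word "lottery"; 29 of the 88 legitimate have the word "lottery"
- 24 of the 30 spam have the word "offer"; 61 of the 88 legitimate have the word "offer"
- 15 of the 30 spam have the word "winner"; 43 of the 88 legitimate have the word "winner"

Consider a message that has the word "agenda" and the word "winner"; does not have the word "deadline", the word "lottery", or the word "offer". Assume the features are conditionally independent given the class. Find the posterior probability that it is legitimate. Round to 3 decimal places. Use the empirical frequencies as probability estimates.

0.997

spam: (30/118) × (16/30) × (9/30) × (1/30) × (6/30) × (15/30) ≈ 0.000135593
legitimate: (88/118) × (60/88) × (70/88) × (59/88) × (27/88) × (43/88) ≈ 0.0406556
P(legitimate | x) = 0.0406556 / 0.040791193 ≈ 0.997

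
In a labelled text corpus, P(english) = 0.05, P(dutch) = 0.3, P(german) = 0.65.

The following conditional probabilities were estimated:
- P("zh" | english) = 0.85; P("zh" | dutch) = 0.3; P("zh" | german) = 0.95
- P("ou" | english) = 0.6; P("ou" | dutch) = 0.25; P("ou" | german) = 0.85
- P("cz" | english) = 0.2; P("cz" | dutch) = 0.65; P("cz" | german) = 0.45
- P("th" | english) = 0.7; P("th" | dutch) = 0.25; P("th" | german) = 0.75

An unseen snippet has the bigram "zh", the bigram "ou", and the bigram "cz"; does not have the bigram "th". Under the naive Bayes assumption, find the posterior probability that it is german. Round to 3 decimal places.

english: 0.05 × 0.85 × 0.6 × 0.2 × (1−0.7) = 0.00153
dutch: 0.3 × 0.3 × 0.25 × 0.65 × (1−0.25) = 0.01096875
german: 0.65 × 0.95 × 0.85 × 0.45 × (1−0.75) = 0.0590484375
P(german | x) = 0.0590484375 / 0.0715471875 ≈ 0.825

0.825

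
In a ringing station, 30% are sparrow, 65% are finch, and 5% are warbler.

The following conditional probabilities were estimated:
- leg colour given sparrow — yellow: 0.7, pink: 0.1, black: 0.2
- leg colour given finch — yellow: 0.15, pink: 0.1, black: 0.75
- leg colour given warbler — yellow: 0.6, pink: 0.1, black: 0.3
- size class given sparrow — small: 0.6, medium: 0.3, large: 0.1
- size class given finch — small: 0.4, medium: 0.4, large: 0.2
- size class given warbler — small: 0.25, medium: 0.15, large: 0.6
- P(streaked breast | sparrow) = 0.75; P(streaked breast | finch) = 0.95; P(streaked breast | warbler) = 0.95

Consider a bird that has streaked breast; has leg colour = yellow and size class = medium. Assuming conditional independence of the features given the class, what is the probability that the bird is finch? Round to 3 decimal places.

sparrow: 0.3 × 0.7 × 0.3 × 0.75 = 0.04725
finch: 0.65 × 0.15 × 0.4 × 0.95 = 0.03705
warbler: 0.05 × 0.6 × 0.15 × 0.95 = 0.004275
P(finch | x) = 0.03705 / 0.088575 ≈ 0.418

0.418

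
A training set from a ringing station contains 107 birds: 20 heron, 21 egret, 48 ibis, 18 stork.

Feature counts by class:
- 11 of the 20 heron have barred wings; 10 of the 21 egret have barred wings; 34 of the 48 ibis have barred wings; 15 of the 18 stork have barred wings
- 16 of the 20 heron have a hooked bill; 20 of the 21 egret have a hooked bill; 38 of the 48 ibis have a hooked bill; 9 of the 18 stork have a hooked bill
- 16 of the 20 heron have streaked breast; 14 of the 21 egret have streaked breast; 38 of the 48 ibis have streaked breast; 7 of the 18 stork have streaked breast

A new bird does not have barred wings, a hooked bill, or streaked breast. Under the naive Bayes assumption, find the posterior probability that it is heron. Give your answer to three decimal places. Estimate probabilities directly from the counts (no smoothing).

heron: (20/107) × (9/20) × (4/20) × (4/20) ≈ 0.00336449
egret: (21/107) × (11/21) × (1/21) × (7/21) ≈ 0.00163181
ibis: (48/107) × (14/48) × (10/48) × (10/48) ≈ 0.00567887
stork: (18/107) × (3/18) × (9/18) × (11/18) ≈ 0.00856698
P(heron | x) = 0.00336449 / 0.01924215 ≈ 0.175

0.175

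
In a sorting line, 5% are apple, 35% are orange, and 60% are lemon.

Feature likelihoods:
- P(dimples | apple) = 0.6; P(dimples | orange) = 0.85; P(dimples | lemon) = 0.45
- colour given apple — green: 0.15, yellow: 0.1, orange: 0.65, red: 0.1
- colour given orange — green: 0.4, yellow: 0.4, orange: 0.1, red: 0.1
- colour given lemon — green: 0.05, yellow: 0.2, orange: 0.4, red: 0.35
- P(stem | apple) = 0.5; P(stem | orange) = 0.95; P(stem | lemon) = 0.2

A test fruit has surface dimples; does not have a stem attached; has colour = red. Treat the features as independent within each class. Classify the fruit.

apple: 0.05 × 0.6 × 0.1 × (1−0.5) = 0.0015
orange: 0.35 × 0.85 × 0.1 × (1−0.95) = 0.0014875
lemon: 0.6 × 0.45 × 0.35 × (1−0.2) = 0.0756
Highest score → lemon.

lemon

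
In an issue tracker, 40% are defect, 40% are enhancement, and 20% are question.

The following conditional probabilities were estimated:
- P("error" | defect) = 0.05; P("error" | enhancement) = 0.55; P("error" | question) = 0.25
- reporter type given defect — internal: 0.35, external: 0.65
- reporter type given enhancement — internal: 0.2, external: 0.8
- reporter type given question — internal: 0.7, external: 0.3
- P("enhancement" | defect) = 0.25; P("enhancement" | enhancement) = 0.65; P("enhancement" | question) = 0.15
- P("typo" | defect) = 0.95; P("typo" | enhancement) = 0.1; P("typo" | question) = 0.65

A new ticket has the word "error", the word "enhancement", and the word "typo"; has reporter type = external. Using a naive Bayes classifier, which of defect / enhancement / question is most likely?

enhancement

defect: 0.4 × 0.05 × 0.65 × 0.25 × 0.95 = 0.0030875
enhancement: 0.4 × 0.55 × 0.8 × 0.65 × 0.1 = 0.01144
question: 0.2 × 0.25 × 0.3 × 0.15 × 0.65 = 0.0014625
Highest score → enhancement.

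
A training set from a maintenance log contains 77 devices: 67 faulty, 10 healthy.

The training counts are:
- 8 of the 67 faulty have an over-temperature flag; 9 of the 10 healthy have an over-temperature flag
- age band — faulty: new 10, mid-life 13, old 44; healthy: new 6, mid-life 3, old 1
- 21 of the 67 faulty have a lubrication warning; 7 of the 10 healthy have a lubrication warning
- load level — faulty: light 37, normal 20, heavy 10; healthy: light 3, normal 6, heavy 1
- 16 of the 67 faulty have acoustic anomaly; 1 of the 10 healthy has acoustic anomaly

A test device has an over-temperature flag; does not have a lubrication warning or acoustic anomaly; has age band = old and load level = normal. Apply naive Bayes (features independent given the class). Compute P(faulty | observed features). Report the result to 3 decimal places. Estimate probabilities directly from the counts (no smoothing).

faulty: (67/77) × (8/67) × (44/67) × (46/67) × (20/67) × (51/67) ≈ 0.0106441
healthy: (10/77) × (9/10) × (1/10) × (3/10) × (6/10) × (9/10) ≈ 0.00189351
P(faulty | x) = 0.0106441 / 0.01253761 ≈ 0.849

0.849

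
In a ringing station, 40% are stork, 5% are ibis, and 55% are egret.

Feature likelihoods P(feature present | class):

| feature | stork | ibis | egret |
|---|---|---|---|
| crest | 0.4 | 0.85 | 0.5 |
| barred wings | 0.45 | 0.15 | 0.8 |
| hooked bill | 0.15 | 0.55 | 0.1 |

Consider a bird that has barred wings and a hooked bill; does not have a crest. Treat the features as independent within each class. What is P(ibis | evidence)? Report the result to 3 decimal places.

0.016

stork: 0.4 × (1−0.4) × 0.45 × 0.15 = 0.0162
ibis: 0.05 × (1−0.85) × 0.15 × 0.55 = 0.00061875
egret: 0.55 × (1−0.5) × 0.8 × 0.1 = 0.022
P(ibis | x) = 0.00061875 / 0.03881875 ≈ 0.016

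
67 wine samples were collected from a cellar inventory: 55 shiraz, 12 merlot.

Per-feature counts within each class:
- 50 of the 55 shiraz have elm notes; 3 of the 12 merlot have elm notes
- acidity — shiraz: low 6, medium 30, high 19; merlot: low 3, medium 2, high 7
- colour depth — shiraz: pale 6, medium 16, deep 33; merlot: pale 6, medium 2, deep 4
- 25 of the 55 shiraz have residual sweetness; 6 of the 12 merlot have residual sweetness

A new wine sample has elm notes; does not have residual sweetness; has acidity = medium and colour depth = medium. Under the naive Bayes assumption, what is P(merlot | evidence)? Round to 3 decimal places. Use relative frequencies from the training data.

shiraz: (55/67) × (50/55) × (30/55) × (16/55) × (30/55) ≈ 0.0645906
merlot: (12/67) × (3/12) × (2/12) × (2/12) × (6/12) ≈ 0.000621891
P(merlot | x) = 0.000621891 / 0.065212491 ≈ 0.010

0.010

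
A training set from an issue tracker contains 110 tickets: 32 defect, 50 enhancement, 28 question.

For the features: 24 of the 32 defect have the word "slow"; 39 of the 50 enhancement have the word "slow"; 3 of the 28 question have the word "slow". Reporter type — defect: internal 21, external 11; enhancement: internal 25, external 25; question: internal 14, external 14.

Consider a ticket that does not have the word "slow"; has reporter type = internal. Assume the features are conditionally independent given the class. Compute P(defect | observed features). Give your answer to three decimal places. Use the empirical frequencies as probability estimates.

defect: (32/110) × (8/32) × (21/32) ≈ 0.0477273
enhancement: (50/110) × (11/50) × (25/50) = 0.05
question: (28/110) × (25/28) × (14/28) ≈ 0.113636
P(defect | x) = 0.0477273 / 0.2113633 ≈ 0.226

0.226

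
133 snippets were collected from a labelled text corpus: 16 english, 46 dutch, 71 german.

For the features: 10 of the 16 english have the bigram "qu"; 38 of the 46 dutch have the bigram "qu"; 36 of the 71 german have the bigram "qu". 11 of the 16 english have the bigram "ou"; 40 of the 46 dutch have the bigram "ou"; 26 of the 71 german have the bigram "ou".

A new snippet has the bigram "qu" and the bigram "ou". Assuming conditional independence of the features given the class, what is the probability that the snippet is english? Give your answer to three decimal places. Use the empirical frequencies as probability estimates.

english: (16/133) × (10/16) × (11/16) ≈ 0.0516917
dutch: (46/133) × (38/46) × (40/46) ≈ 0.248447
german: (71/133) × (36/71) × (26/71) ≈ 0.099121
P(english | x) = 0.0516917 / 0.3992597 ≈ 0.129

0.129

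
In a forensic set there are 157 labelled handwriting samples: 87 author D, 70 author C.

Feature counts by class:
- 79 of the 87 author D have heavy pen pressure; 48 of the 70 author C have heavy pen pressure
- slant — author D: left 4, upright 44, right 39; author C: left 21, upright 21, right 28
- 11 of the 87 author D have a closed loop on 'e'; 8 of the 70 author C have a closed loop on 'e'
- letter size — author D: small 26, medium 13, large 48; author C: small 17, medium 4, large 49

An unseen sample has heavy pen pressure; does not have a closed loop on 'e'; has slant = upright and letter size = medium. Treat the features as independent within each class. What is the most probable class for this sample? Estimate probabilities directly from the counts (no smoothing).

author D

author D: (87/157) × (79/87) × (44/87) × (76/87) × (13/87) ≈ 0.0332184
author C: (70/157) × (48/70) × (21/70) × (62/70) × (4/70) ≈ 0.00464214
Highest score → author D.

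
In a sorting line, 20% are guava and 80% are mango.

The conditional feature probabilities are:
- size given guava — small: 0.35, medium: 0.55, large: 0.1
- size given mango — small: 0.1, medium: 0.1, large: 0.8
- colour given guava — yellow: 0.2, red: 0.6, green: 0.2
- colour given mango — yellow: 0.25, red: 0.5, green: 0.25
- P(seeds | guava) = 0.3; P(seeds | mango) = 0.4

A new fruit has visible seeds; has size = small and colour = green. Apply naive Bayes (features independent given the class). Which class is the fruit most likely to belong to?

guava: 0.2 × 0.35 × 0.2 × 0.3 = 0.0042
mango: 0.8 × 0.1 × 0.25 × 0.4 = 0.008
Highest score → mango.

mango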